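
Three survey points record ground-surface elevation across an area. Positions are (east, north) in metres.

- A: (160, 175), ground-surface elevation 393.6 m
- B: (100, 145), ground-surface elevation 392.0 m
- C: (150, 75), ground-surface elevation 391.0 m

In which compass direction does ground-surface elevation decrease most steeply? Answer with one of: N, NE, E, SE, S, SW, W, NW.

Taking A as reference: B−A = (-60, -30, -1.6); C−A = (-10, -100, -2.6).
Determinant of the coordinate differences = (-60)·(-100) − (-10)·(-30) = 5700.
∂z/∂x = [(-1.6)·(-100) − (-2.6)·(-30)] / 5700 = +0.01439
∂z/∂y = [(-60)·(-2.6) − (-10)·(-1.6)] / 5700 = +0.02456
Steepest decrease is along −∇f = (-0.01439 E, -0.02456 N) → southwest.

SW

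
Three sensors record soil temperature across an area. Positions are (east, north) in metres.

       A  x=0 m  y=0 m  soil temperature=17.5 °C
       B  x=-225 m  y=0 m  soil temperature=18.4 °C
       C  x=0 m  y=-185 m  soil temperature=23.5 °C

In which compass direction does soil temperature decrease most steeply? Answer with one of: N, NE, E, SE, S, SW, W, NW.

∂T/∂x = (18.4 − 17.5) / (-225 − 0) = -0.004000
∂T/∂y = (23.5 − 17.5) / (-185 − 0) = -0.03243
Steepest decrease is along −∇f = (+0.004000 E, +0.03243 N) → north.

N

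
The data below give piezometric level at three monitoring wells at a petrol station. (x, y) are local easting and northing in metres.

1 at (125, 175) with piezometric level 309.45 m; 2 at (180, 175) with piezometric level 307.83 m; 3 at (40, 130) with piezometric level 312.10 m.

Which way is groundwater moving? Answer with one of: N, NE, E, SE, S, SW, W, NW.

E

Taking 1 as reference: 2−1 = (55, 0, -1.62); 3−1 = (-85, -45, +2.65).
Solve a·Δx + b·Δy = Δh: det = 55·(-45) − (-85)·0 = -2475.
∂h/∂x = [(-1.62)·(-45) − (+2.65)·0] / -2475 = -0.02945
∂h/∂y = [55·(+2.65) − (-85)·(-1.62)] / -2475 = -0.003253
Flow = −∇h = (+0.02945 east, +0.003253 north), which points east.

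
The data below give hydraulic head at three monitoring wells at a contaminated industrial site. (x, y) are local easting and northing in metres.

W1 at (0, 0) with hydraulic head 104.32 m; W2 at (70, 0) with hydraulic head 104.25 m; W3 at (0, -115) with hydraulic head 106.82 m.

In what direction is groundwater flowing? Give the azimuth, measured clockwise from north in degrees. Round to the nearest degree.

∂h/∂x = (104.25 − 104.32) / (70 − 0) = -0.0010000
∂h/∂y = (106.82 − 104.32) / (-115 − 0) = -0.02174
Flow direction (−∇h) has components (+0.0010000 E, +0.02174 N).
Azimuth = atan2(E, N) = atan2(+0.0010000, +0.02174) = 2.6° ≈ 003°.

003°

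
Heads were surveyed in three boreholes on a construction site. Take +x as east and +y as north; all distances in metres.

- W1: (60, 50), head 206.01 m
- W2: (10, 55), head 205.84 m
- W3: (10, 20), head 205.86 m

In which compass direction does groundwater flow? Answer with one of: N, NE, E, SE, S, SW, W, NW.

W

Differences from W1: to W2 (Δx, Δy, Δh) = (-50, 5, -0.17); to W3 = (-50, -30, -0.15).
Determinant of the coordinate differences = (-50)·(-30) − (-50)·5 = 1750.
∂h/∂x = [(-0.17)·(-30) − (-0.15)·5] / 1750 = +0.003343
∂h/∂y = [(-50)·(-0.15) − (-50)·(-0.17)] / 1750 = -0.0005714
Flow = −∇h = (-0.003343 east, +0.0005714 north), which points west.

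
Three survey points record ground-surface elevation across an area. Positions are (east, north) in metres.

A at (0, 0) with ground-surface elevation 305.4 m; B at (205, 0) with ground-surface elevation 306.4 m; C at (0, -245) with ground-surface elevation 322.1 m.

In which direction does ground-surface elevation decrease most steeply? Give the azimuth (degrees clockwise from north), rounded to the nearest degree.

∂z/∂x = (306.4 − 305.4) / (205 − 0) = +0.004878
∂z/∂y = (322.1 − 305.4) / (-245 − 0) = -0.06816
Steepest decrease is along −∇f: components (-0.004878 E, +0.06816 N).
Azimuth = atan2(-0.004878, +0.06816) = 355.9° ≈ 356°.

356°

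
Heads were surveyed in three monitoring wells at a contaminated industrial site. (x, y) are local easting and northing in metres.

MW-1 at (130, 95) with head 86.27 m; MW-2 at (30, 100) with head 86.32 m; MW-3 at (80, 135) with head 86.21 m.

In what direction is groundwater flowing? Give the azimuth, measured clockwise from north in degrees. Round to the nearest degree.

Taking MW-1 as reference: MW-2−MW-1 = (-100, 5, +0.05); MW-3−MW-1 = (-50, 40, -0.06).
Solve a·Δx + b·Δy = Δh: det = (-100)·40 − (-50)·5 = -3750.
∂h/∂x = [(+0.05)·40 − (-0.06)·5] / -3750 = -0.0006133
∂h/∂y = [(-100)·(-0.06) − (-50)·(+0.05)] / -3750 = -0.002267
Flow direction (−∇h) has components (+0.0006133 E, +0.002267 N).
Azimuth = atan2(E, N) = atan2(+0.0006133, +0.002267) = 15.1° ≈ 015°.

015°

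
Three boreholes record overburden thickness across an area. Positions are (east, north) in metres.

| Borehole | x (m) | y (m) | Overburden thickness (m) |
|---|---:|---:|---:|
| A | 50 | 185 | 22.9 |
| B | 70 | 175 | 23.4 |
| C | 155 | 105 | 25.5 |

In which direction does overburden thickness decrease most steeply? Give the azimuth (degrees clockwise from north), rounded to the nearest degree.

268°

Taking A as reference: B−A = (20, -10, +0.5); C−A = (105, -80, +2.6).
Solve a·Δx + b·Δy = Δd: det = 20·(-80) − 105·(-10) = -550.
∂d/∂x = [(+0.5)·(-80) − (+2.6)·(-10)] / -550 = +0.02545
∂d/∂y = [20·(+2.6) − 105·(+0.5)] / -550 = +0.0009091
Steepest decrease is along −∇f: components (-0.02545 E, -0.0009091 N).
Azimuth = atan2(-0.02545, -0.0009091) = 268.0° ≈ 268°.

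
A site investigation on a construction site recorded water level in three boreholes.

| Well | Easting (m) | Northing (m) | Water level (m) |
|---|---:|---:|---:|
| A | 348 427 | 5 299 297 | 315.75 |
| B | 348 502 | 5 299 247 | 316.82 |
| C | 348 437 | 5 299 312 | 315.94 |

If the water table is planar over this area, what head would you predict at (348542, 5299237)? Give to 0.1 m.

317.4 m

Three-point gradient (reference A): Δ to B = (75, -50, +1.07), Δ to C = (10, 15, +0.19).
∂h/∂x = +0.01572, ∂h/∂y = +0.002185 (det = 1625).
h(348542, 5299237) = 315.75 + (+0.01572)·(115) + (+0.002185)·(-60) = 315.75 +1.808 -0.131 = 317.427 m.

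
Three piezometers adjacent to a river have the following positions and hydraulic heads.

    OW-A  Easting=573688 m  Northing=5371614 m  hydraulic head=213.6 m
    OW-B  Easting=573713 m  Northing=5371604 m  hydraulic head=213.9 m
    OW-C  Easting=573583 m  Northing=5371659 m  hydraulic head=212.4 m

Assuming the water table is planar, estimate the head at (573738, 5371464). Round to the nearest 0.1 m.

211.6 m

Differences from OW-A: to OW-B (Δx, Δy, Δh) = (25, -10, +0.3); to OW-C = (-105, 45, -1.2).
Determinant of the coordinate differences = 25·45 − (-105)·(-10) = 75.
∂h/∂x = [(+0.3)·45 − (-1.2)·(-10)] / 75 = +0.02000
∂h/∂y = [25·(-1.2) − (-105)·(+0.3)] / 75 = +0.02000
h(573738, 5371464) = 213.6 + (+0.02000)·(50) + (+0.02000)·(-150) = 213.6 +1.000 -3.000 = 211.600 m.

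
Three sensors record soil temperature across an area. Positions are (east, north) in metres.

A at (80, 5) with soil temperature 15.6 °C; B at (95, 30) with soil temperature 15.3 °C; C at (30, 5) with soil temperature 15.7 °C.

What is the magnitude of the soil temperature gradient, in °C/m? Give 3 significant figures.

Differences from A: to B (Δx, Δy, Δh) = (15, 25, -0.3); to C = (-50, 0, +0.1).
Determinant of the coordinate differences = 15·0 − (-50)·25 = 1250.
∂T/∂x = [(-0.3)·0 − (+0.1)·25] / 1250 = -0.002000
∂T/∂y = [15·(+0.1) − (-50)·(-0.3)] / 1250 = -0.01080
|∇f| = √(-0.002000² + -0.01080²) = 0.01098 °C/m

0.0110 °C/m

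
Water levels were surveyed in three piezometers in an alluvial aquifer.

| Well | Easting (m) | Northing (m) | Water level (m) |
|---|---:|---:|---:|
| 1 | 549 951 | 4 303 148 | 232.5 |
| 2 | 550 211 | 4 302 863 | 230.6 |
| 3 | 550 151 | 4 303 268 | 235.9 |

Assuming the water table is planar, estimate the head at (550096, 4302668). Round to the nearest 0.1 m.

Taking 1 as reference: 2−1 = (260, -285, -1.9); 3−1 = (200, 120, +3.4).
Solve a·Δx + b·Δy = Δh: det = 260·120 − 200·(-285) = 88200.
∂h/∂x = [(-1.9)·120 − (+3.4)·(-285)] / 88200 = +0.008401
∂h/∂y = [260·(+3.4) − 200·(-1.9)] / 88200 = +0.01433
h(550096, 4302668) = 232.5 + (+0.008401)·(145) + (+0.01433)·(-480) = 232.5 +1.218 -6.879 = 226.839 m.

226.8 m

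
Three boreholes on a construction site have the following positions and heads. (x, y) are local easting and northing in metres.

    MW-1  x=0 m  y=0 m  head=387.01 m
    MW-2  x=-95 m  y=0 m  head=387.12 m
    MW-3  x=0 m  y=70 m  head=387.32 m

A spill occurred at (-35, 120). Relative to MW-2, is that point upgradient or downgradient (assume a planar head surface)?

upgradient

∂h/∂x = (387.12 − 387.01) / (-95 − 0) = -0.001158
∂h/∂y = (387.32 − 387.01) / (70 − 0) = +0.004429
Head at (-35, 120) = 387.01 + (-0.001158)·(-35) + (+0.004429)·(120) = 387.58 m.
That is higher than the 387.12 m at MW-2, so the point is upgradient.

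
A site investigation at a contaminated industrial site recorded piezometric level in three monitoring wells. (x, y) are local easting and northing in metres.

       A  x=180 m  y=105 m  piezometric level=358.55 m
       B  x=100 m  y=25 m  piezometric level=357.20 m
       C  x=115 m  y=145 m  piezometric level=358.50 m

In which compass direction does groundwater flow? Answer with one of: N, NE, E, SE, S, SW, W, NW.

SW

Three-point gradient (reference A): Δ to B = (-80, -80, -1.35), Δ to C = (-65, 40, -0.05).
∂h/∂x = +0.006905, ∂h/∂y = +0.009970 (det = -8400).
Flow = −∇h = (-0.006905 east, -0.009970 north), which points southwest.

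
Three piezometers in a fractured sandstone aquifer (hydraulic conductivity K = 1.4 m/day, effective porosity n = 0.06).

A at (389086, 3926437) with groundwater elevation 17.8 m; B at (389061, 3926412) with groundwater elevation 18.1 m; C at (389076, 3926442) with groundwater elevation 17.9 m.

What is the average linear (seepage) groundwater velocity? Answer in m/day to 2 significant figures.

Taking A as reference: B−A = (-25, -25, +0.3); C−A = (-10, 5, +0.1).
Solve a·Δx + b·Δy = Δh: det = (-25)·5 − (-10)·(-25) = -375.
∂h/∂x = [(+0.3)·5 − (+0.1)·(-25)] / -375 = -0.01067
∂h/∂y = [(-25)·(+0.1) − (-10)·(+0.3)] / -375 = -0.001333
|∇h| = √(-0.01067² + -0.001333²) = 0.01075
Seepage velocity v = K·i/n = 1.4 × 0.01075 / 0.06 = 0.2508 m/day.

0.25 m/day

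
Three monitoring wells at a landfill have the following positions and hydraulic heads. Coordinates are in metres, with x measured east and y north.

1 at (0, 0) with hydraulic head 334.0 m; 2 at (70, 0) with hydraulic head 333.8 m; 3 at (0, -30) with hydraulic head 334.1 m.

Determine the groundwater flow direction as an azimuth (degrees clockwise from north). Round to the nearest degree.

041°

∂h/∂x = (333.8 − 334.0) / (70 − 0) = -0.002857
∂h/∂y = (334.1 − 334.0) / (-30 − 0) = -0.003333
Flow direction (−∇h) has components (+0.002857 E, +0.003333 N).
Azimuth = atan2(E, N) = atan2(+0.002857, +0.003333) = 40.6° ≈ 041°.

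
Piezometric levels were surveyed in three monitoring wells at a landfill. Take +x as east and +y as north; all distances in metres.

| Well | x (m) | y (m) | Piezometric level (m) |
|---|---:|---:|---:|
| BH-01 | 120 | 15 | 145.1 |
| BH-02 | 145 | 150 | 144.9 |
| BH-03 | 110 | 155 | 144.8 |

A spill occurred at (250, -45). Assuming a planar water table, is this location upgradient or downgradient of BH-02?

upgradient

With h = a·x + b·y + c and BH-01 as origin, the differences give:
  25·a + 135·b = -0.2
  (-10)·a + 140·b = -0.3
Eliminate b (×140 and ×135, subtract): 4850·a = 12.50 → a = ∂h/∂x = +0.002577
Back-substitute: b = ∂h/∂y = -0.001959.
Head at (250, -45) = 145.1 + (+0.002577)·(130) + (-0.001959)·(-60) = 145.55 m.
That is higher than the 144.9 m at BH-02, so the point is upgradient.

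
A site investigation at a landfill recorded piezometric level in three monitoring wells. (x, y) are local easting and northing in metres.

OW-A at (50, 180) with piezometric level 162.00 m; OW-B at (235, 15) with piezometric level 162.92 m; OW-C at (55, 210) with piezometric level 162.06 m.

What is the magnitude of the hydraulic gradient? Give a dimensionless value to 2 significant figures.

0.0060

Taking OW-A as reference: OW-B−OW-A = (185, -165, +0.92); OW-C−OW-A = (5, 30, +0.06).
Determinant of the coordinate differences = 185·30 − 5·(-165) = 6375.
∂h/∂x = [(+0.92)·30 − (+0.06)·(-165)] / 6375 = +0.005882
∂h/∂y = [185·(+0.06) − 5·(+0.92)] / 6375 = +0.001020
|∇h| = √(0.005882² + 0.001020²) = 0.00597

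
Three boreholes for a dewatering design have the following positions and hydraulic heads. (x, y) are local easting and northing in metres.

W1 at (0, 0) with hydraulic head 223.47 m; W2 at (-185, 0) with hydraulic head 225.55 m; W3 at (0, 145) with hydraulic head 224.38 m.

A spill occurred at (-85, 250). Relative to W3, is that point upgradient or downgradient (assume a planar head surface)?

upgradient

∂h/∂x = (225.55 − 223.47) / (-185 − 0) = -0.01124
∂h/∂y = (224.38 − 223.47) / (145 − 0) = +0.006276
Head at (-85, 250) = 223.47 + (-0.01124)·(-85) + (+0.006276)·(250) = 225.99 m.
That is higher than the 224.38 m at W3, so the point is upgradient.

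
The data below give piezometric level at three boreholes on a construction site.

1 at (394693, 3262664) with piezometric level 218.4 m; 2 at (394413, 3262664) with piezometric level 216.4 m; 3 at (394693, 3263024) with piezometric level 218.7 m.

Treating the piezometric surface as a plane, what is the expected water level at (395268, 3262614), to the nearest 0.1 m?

∂h/∂x = (216.4 − 218.4) / (394413 − 394693) = +0.007143
∂h/∂y = (218.7 − 218.4) / (3263024 − 3262664) = +0.0008333
h(395268, 3262614) = 218.4 + (+0.007143)·(575) + (+0.0008333)·(-50) = 218.4 +4.107 -0.042 = 222.465 m.

222.5 m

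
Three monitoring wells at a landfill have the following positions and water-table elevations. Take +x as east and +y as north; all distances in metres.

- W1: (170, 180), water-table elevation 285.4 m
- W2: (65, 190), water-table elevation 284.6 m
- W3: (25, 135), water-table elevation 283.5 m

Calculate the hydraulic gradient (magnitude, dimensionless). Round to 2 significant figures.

0.016

Differences from W1: to W2 (Δx, Δy, Δh) = (-105, 10, -0.8); to W3 = (-145, -45, -1.9).
Solve a·Δx + b·Δy = Δh: det = (-105)·(-45) − (-145)·10 = 6175.
∂h/∂x = [(-0.8)·(-45) − (-1.9)·10] / 6175 = +0.008907
∂h/∂y = [(-105)·(-1.9) − (-145)·(-0.8)] / 6175 = +0.01352
|∇h| = √(0.008907² + 0.01352²) = 0.01619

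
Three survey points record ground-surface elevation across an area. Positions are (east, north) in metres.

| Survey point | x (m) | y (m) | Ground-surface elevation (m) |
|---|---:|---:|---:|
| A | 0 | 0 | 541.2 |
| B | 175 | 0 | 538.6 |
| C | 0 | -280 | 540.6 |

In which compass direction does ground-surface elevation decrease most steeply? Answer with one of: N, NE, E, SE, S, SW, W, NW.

∂z/∂x = (538.6 − 541.2) / (175 − 0) = -0.01486
∂z/∂y = (540.6 − 541.2) / (-280 − 0) = +0.002143
Steepest decrease is along −∇f = (+0.01486 E, -0.002143 N) → east.

E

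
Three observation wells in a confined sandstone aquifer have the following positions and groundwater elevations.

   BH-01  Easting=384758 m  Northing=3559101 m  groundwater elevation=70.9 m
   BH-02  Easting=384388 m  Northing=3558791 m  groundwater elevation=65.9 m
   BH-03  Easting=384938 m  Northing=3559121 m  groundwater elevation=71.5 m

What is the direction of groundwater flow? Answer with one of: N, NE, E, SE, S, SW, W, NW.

With h = a·x + b·y + c and BH-01 as origin, the differences give:
  (-370)·a + (-310)·b = -5.0
  180·a + 20·b = +0.6
Eliminate b (×20 and ×(-310), subtract): 48400·a = 86.00 → a = ∂h/∂x = +0.001777
Back-substitute: b = ∂h/∂y = +0.01401.
Flow = −∇h = (-0.001777 east, -0.01401 north), which points south.

S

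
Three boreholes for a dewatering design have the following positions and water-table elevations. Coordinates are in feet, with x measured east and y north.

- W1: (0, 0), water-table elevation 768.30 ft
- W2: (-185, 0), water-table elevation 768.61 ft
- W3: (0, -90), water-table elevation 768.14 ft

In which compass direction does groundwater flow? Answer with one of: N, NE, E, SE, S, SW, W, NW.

∂h/∂x = (768.61 − 768.30) / (-185 − 0) = -0.001676
∂h/∂y = (768.14 − 768.30) / (-90 − 0) = +0.001778
Flow = −∇h = (+0.001676 east, -0.001778 north), which points southeast.

SE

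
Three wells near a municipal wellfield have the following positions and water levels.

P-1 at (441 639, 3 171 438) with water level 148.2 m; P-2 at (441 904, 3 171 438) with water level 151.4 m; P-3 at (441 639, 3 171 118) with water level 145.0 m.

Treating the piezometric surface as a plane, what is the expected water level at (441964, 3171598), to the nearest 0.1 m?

∂h/∂x = (151.4 − 148.2) / (441904 − 441639) = +0.01208
∂h/∂y = (145.0 − 148.2) / (3171118 − 3171438) = +0.010000
h(441964, 3171598) = 148.2 + (+0.01208)·(325) + (+0.010000)·(160) = 148.2 +3.925 +1.600 = 153.725 m.

153.7 m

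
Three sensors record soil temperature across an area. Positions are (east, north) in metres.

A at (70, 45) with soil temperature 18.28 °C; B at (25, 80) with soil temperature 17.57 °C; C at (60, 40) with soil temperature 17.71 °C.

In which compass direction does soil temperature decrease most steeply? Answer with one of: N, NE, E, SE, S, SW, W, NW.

With T = a·x + b·y + c and A as origin, the differences give:
  (-45)·a + 35·b = -0.71
  (-10)·a + (-5)·b = -0.57
Eliminate b (×(-5) and ×35, subtract): 575·a = 23.500 → a = ∂T/∂x = +0.04087
Back-substitute: b = ∂T/∂y = +0.03226.
Steepest decrease is along −∇f = (-0.04087 E, -0.03226 N) → southwest.

SW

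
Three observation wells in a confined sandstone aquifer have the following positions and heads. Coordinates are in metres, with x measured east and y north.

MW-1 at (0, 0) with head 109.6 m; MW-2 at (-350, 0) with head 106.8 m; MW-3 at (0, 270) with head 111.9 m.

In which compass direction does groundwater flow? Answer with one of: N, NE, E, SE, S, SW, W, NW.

SW

∂h/∂x = (106.8 − 109.6) / (-350 − 0) = +0.008000
∂h/∂y = (111.9 − 109.6) / (270 − 0) = +0.008519
Flow = −∇h = (-0.008000 east, -0.008519 north), which points southwest.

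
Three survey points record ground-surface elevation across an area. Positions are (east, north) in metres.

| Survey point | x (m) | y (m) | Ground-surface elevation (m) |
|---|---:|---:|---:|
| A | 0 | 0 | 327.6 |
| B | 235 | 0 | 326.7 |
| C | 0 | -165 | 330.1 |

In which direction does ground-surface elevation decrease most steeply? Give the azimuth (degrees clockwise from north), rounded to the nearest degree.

∂z/∂x = (326.7 − 327.6) / (235 − 0) = -0.003830
∂z/∂y = (330.1 − 327.6) / (-165 − 0) = -0.01515
Steepest decrease is along −∇f: components (+0.003830 E, +0.01515 N).
Azimuth = atan2(+0.003830, +0.01515) = 14.2° ≈ 014°.

014°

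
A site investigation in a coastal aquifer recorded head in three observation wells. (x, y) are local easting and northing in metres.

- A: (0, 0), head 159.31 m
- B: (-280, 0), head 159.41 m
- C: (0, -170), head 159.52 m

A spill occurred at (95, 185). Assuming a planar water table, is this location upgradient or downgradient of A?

∂h/∂x = (159.41 − 159.31) / (-280 − 0) = -0.0003571
∂h/∂y = (159.52 − 159.31) / (-170 − 0) = -0.001235
Head at (95, 185) = 159.31 + (-0.0003571)·(95) + (-0.001235)·(185) = 159.05 m.
That is lower than the 159.31 m at A, so the point is downgradient.

downgradient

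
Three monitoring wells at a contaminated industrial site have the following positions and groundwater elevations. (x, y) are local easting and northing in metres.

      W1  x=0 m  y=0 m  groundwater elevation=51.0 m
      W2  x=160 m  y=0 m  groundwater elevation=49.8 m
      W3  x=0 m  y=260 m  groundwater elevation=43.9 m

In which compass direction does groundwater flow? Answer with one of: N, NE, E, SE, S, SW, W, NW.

N

∂h/∂x = (49.8 − 51.0) / (160 − 0) = -0.007500
∂h/∂y = (43.9 − 51.0) / (260 − 0) = -0.02731
Flow = −∇h = (+0.007500 east, +0.02731 north), which points north.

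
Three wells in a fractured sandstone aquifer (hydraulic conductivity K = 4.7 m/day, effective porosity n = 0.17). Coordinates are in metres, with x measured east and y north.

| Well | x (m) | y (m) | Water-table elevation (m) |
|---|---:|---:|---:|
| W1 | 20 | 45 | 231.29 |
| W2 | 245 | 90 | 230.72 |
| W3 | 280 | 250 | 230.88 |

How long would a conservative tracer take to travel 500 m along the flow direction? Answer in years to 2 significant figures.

With h = a·x + b·y + c and W1 as origin, the differences give:
  225·a + 45·b = -0.57
  260·a + 205·b = -0.41
Eliminate b (×205 and ×45, subtract): 34425·a = -98.400 → a = ∂h/∂x = -0.002858
Back-substitute: b = ∂h/∂y = +0.001625.
|∇h| = √(-0.002858² + 0.001625²) = 0.003288
Seepage velocity v = K·i/n = 4.7 × 0.003288 / 0.17 = 0.0909 m/day.
t = 500 / 0.0909 = 5501 days = 15.1 years.

15 years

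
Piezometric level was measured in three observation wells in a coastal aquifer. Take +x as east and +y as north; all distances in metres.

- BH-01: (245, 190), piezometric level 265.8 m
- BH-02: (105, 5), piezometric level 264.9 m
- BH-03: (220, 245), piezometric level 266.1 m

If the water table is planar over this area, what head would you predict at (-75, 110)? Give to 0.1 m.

265.5 m

Taking BH-01 as reference: BH-02−BH-01 = (-140, -185, -0.9); BH-03−BH-01 = (-25, 55, +0.3).
Determinant of the coordinate differences = (-140)·55 − (-25)·(-185) = -12325.
∂h/∂x = [(-0.9)·55 − (+0.3)·(-185)] / -12325 = -0.0004868
∂h/∂y = [(-140)·(+0.3) − (-25)·(-0.9)] / -12325 = +0.005233
h(-75, 110) = 265.8 + (-0.0004868)·(-320) + (+0.005233)·(-80) = 265.8 +0.156 -0.419 = 265.537 m.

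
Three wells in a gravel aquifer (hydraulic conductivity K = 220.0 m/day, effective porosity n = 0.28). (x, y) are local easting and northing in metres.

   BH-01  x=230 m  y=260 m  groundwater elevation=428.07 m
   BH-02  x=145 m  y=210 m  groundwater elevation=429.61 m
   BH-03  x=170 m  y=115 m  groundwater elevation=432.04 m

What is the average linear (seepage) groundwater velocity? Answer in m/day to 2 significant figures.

Three-point gradient (reference BH-01): Δ to BH-02 = (-85, -50, +1.54), Δ to BH-03 = (-60, -145, +3.97).
∂h/∂x = -0.002660, ∂h/∂y = -0.02628 (det = 9325).
|∇h| = √(-0.002660² + -0.02628²) = 0.02641
Seepage velocity v = K·i/n = 220.0 × 0.02641 / 0.28 = 20.75 m/day.

21 m/day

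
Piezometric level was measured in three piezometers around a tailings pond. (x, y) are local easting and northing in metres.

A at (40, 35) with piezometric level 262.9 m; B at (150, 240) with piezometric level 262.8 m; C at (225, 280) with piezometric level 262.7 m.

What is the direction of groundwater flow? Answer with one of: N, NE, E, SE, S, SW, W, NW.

E

Taking A as reference: B−A = (110, 205, -0.1); C−A = (185, 245, -0.2).
Solve a·Δx + b·Δy = Δh: det = 110·245 − 185·205 = -10975.
∂h/∂x = [(-0.1)·245 − (-0.2)·205] / -10975 = -0.001503
∂h/∂y = [110·(-0.2) − 185·(-0.1)] / -10975 = +0.0003189
Flow = −∇h = (+0.001503 east, -0.0003189 north), which points east.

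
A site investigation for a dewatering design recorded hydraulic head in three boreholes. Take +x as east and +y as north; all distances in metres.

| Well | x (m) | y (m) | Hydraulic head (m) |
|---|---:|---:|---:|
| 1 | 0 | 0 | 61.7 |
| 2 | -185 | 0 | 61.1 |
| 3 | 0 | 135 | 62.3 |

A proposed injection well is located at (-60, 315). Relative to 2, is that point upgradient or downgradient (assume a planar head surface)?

∂h/∂x = (61.1 − 61.7) / (-185 − 0) = +0.003243
∂h/∂y = (62.3 − 61.7) / (135 − 0) = +0.004444
Head at (-60, 315) = 61.7 + (+0.003243)·(-60) + (+0.004444)·(315) = 62.91 m.
That is higher than the 61.1 m at 2, so the point is upgradient.

upgradient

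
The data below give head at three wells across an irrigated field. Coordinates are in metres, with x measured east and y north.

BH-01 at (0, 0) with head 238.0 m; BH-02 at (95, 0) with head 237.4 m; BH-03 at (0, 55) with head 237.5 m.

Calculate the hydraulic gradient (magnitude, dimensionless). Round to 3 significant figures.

∂h/∂x = (237.4 − 238.0) / (95 − 0) = -0.006316
∂h/∂y = (237.5 − 238.0) / (55 − 0) = -0.009091
|∇h| = √(-0.006316² + -0.009091²) = 0.01107

0.0111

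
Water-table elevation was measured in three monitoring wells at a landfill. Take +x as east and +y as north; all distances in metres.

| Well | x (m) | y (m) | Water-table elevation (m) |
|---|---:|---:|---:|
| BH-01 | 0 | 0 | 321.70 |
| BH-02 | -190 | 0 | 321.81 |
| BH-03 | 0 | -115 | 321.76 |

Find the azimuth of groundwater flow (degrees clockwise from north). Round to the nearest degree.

∂h/∂x = (321.81 − 321.70) / (-190 − 0) = -0.0005789
∂h/∂y = (321.76 − 321.70) / (-115 − 0) = -0.0005217
Flow direction (−∇h) has components (+0.0005789 E, +0.0005217 N).
Azimuth = atan2(E, N) = atan2(+0.0005789, +0.0005217) = 48.0° ≈ 048°.

048°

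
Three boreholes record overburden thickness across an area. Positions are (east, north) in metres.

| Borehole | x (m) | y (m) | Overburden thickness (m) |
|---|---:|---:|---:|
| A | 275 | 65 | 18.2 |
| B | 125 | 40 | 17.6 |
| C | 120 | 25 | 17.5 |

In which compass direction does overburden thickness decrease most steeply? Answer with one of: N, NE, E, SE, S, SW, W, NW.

With d = a·x + b·y + c and A as origin, the differences give:
  (-150)·a + (-25)·b = -0.6
  (-155)·a + (-40)·b = -0.7
Eliminate b (×(-40) and ×(-25), subtract): 2125·a = 6.50 → a = ∂d/∂x = +0.003059
Back-substitute: b = ∂d/∂y = +0.005647.
Steepest decrease is along −∇f = (-0.003059 E, -0.005647 N) → southwest.

SW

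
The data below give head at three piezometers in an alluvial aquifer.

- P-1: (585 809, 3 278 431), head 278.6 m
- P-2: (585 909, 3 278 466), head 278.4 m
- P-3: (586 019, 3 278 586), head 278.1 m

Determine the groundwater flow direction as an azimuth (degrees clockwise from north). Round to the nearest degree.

With h = a·x + b·y + c and P-1 as origin, the differences give:
  100·a + 35·b = -0.2
  210·a + 155·b = -0.5
Eliminate b (×155 and ×35, subtract): 8150·a = -13.50 → a = ∂h/∂x = -0.001656
Back-substitute: b = ∂h/∂y = -0.0009816.
Flow direction (−∇h) has components (+0.001656 E, +0.0009816 N).
Azimuth = atan2(E, N) = atan2(+0.001656, +0.0009816) = 59.3° ≈ 059°.

059°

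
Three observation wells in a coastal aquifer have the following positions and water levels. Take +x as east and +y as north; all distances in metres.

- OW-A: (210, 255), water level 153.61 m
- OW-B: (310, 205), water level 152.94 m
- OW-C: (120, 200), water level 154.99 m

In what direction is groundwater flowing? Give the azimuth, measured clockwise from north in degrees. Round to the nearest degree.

Differences from OW-A: to OW-B (Δx, Δy, Δh) = (100, -50, -0.67); to OW-C = (-90, -55, +1.38).
Solve a·Δx + b·Δy = Δh: det = 100·(-55) − (-90)·(-50) = -10000.
∂h/∂x = [(-0.67)·(-55) − (+1.38)·(-50)] / -10000 = -0.01059
∂h/∂y = [100·(+1.38) − (-90)·(-0.67)] / -10000 = -0.007770
Flow direction (−∇h) has components (+0.01059 E, +0.007770 N).
Azimuth = atan2(E, N) = atan2(+0.01059, +0.007770) = 53.7° ≈ 054°.

054°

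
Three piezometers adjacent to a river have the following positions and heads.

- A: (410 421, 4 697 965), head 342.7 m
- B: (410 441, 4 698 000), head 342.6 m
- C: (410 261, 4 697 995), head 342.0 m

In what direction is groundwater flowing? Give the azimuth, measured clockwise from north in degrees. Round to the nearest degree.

Three-point gradient (reference A): Δ to B = (20, 35, -0.1), Δ to C = (-160, 30, -0.7).
∂h/∂x = +0.003468, ∂h/∂y = -0.004839 (det = 6200).
Flow direction (−∇h) has components (-0.003468 E, +0.004839 N).
Azimuth = atan2(E, N) = atan2(-0.003468, +0.004839) = 324.4° ≈ 324°.

324°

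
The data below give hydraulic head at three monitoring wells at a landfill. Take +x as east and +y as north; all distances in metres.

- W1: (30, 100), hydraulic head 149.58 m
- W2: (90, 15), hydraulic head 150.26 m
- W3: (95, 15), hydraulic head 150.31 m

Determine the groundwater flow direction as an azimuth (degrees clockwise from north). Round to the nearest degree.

Three-point gradient (reference W1): Δ to W2 = (60, -85, +0.68), Δ to W3 = (65, -85, +0.73).
∂h/∂x = +0.01000, ∂h/∂y = -0.0009412 (det = 425).
Flow direction (−∇h) has components (-0.01000 E, +0.0009412 N).
Azimuth = atan2(E, N) = atan2(-0.01000, +0.0009412) = 275.4° ≈ 275°.

275°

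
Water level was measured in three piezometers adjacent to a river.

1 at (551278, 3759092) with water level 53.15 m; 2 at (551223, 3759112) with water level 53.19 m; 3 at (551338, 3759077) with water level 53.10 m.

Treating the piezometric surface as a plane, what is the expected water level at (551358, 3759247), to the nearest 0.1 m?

Differences from 1: to 2 (Δx, Δy, Δh) = (-55, 20, +0.04); to 3 = (60, -15, -0.05).
Determinant of the coordinate differences = (-55)·(-15) − 60·20 = -375.
∂h/∂x = [(+0.04)·(-15) − (-0.05)·20] / -375 = -0.001067
∂h/∂y = [(-55)·(-0.05) − 60·(+0.04)] / -375 = -0.0009333
h(551358, 3759247) = 53.15 + (-0.001067)·(80) + (-0.0009333)·(155) = 53.15 -0.085 -0.145 = 52.920 m.

52.9 m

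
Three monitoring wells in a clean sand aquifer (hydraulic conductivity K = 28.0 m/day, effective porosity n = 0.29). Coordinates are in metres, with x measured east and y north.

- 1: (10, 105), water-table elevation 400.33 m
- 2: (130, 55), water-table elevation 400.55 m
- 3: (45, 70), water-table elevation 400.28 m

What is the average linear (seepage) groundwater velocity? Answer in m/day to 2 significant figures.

0.67 m/day

Differences from 1: to 2 (Δx, Δy, Δh) = (120, -50, +0.22); to 3 = (35, -35, -0.05).
Solve a·Δx + b·Δy = Δh: det = 120·(-35) − 35·(-50) = -2450.
∂h/∂x = [(+0.22)·(-35) − (-0.05)·(-50)] / -2450 = +0.004163
∂h/∂y = [120·(-0.05) − 35·(+0.22)] / -2450 = +0.005592
|∇h| = √(0.004163² + 0.005592²) = 0.006971
Seepage velocity v = K·i/n = 28.0 × 0.006971 / 0.29 = 0.6731 m/day.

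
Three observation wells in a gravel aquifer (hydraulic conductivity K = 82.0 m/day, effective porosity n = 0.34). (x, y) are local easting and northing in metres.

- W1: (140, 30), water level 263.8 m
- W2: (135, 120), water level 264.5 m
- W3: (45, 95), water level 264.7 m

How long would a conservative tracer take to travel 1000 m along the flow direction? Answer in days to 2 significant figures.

Differences from W1: to W2 (Δx, Δy, Δh) = (-5, 90, +0.7); to W3 = (-95, 65, +0.9).
Determinant of the coordinate differences = (-5)·65 − (-95)·90 = 8225.
∂h/∂x = [(+0.7)·65 − (+0.9)·90] / 8225 = -0.004316
∂h/∂y = [(-5)·(+0.9) − (-95)·(+0.7)] / 8225 = +0.007538
|∇h| = √(-0.004316² + 0.007538²) = 0.008686
Seepage velocity v = K·i/n = 82.0 × 0.008686 / 0.34 = 2.095 m/day.
t = 1000 / 2.095 = 477.3 days.

480 days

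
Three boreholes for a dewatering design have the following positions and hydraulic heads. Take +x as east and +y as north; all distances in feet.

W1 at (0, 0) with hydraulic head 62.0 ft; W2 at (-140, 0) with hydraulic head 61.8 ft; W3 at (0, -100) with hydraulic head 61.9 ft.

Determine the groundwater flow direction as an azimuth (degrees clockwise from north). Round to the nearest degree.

235°

∂h/∂x = (61.8 − 62.0) / (-140 − 0) = +0.001429
∂h/∂y = (61.9 − 62.0) / (-100 − 0) = +0.001000
Flow direction (−∇h) has components (-0.001429 E, -0.001000 N).
Azimuth = atan2(E, N) = atan2(-0.001429, -0.001000) = 235.0° ≈ 235°.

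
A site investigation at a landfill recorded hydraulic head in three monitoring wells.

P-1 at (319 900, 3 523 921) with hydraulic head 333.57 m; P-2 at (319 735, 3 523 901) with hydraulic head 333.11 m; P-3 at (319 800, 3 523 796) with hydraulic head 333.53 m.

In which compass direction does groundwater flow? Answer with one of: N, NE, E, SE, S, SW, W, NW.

NW

Three-point gradient (reference P-1): Δ to P-2 = (-165, -20, -0.46), Δ to P-3 = (-100, -125, -0.04).
∂h/∂x = +0.003044, ∂h/∂y = -0.002115 (det = 18625).
Flow = −∇h = (-0.003044 east, +0.002115 north), which points northwest.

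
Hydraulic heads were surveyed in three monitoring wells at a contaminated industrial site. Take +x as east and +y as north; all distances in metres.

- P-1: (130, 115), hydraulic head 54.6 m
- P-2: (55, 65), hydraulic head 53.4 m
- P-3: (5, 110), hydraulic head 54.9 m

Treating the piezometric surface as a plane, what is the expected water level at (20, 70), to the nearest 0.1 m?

53.7 m

With h = a·x + b·y + c and P-1 as origin, the differences give:
  (-75)·a + (-50)·b = -1.2
  (-125)·a + (-5)·b = +0.3
Eliminate b (×(-5) and ×(-50), subtract): -5875·a = 21.00 → a = ∂h/∂x = -0.003574
Back-substitute: b = ∂h/∂y = +0.02936.
h(20, 70) = 54.6 + (-0.003574)·(-110) + (+0.02936)·(-45) = 54.6 +0.393 -1.321 = 53.672 m.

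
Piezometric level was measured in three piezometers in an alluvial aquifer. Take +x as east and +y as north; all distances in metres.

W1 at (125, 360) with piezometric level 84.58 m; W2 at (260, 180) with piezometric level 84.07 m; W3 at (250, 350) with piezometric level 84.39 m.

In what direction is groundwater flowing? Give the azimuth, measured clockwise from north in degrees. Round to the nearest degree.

143°

Taking W1 as reference: W2−W1 = (135, -180, -0.51); W3−W1 = (125, -10, -0.19).
Determinant of the coordinate differences = 135·(-10) − 125·(-180) = 21150.
∂h/∂x = [(-0.51)·(-10) − (-0.19)·(-180)] / 21150 = -0.001376
∂h/∂y = [135·(-0.19) − 125·(-0.51)] / 21150 = +0.001801
Flow direction (−∇h) has components (+0.001376 E, -0.001801 N).
Azimuth = atan2(E, N) = atan2(+0.001376, -0.001801) = 142.6° ≈ 143°.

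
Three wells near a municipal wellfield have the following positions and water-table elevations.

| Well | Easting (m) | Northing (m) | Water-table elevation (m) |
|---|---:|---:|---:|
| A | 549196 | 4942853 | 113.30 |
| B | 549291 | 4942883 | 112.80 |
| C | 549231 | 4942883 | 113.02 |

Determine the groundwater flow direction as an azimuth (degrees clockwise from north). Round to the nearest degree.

036°

With h = a·x + b·y + c and A as origin, the differences give:
  95·a + 30·b = -0.50
  35·a + 30·b = -0.28
Eliminate b (×30 and ×30, subtract): 1800·a = -6.600 → a = ∂h/∂x = -0.003667
Back-substitute: b = ∂h/∂y = -0.005056.
Flow direction (−∇h) has components (+0.003667 E, +0.005056 N).
Azimuth = atan2(E, N) = atan2(+0.003667, +0.005056) = 36.0° ≈ 036°.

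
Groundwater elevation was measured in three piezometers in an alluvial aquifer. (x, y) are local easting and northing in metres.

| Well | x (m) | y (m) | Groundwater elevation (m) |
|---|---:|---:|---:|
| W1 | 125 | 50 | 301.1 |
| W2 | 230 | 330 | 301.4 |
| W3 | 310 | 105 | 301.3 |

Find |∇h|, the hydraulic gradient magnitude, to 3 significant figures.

Taking W1 as reference: W2−W1 = (105, 280, +0.3); W3−W1 = (185, 55, +0.2).
Solve a·Δx + b·Δy = Δh: det = 105·55 − 185·280 = -46025.
∂h/∂x = [(+0.3)·55 − (+0.2)·280] / -46025 = +0.0008582
∂h/∂y = [105·(+0.2) − 185·(+0.3)] / -46025 = +0.0007496
|∇h| = √(0.0008582² + 0.0007496²) = 0.001139

0.00114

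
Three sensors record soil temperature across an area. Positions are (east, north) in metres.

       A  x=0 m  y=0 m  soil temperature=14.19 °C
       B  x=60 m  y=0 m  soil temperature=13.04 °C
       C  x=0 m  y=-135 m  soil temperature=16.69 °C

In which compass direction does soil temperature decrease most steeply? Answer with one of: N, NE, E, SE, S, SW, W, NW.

NE

∂T/∂x = (13.04 − 14.19) / (60 − 0) = -0.01917
∂T/∂y = (16.69 − 14.19) / (-135 − 0) = -0.01852
Steepest decrease is along −∇f = (+0.01917 E, +0.01852 N) → northeast.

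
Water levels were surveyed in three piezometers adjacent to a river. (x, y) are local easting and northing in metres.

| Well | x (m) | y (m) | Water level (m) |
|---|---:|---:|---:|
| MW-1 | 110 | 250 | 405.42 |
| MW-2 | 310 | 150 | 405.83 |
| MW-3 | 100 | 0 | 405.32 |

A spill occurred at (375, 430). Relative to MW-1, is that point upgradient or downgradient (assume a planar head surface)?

With h = a·x + b·y + c and MW-1 as origin, the differences give:
  200·a + (-100)·b = +0.41
  (-10)·a + (-250)·b = -0.10
Eliminate b (×(-250) and ×(-100), subtract): -51000·a = -112.500 → a = ∂h/∂x = +0.002206
Back-substitute: b = ∂h/∂y = +0.0003118.
Head at (375, 430) = 405.42 + (+0.002206)·(265) + (+0.0003118)·(180) = 406.06 m.
That is higher than the 405.42 m at MW-1, so the point is upgradient.

upgradient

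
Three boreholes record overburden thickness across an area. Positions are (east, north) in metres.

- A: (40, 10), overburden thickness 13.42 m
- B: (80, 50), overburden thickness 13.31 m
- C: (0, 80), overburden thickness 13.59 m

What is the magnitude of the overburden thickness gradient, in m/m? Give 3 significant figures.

Differences from A: to B (Δx, Δy, Δh) = (40, 40, -0.11); to C = (-40, 70, +0.17).
Solve a·Δx + b·Δy = Δd: det = 40·70 − (-40)·40 = 4400.
∂d/∂x = [(-0.11)·70 − (+0.17)·40] / 4400 = -0.003295
∂d/∂y = [40·(+0.17) − (-40)·(-0.11)] / 4400 = +0.0005455
|∇f| = √(-0.003295² + 0.0005455²) = 0.00334 m/m

0.00334 m/m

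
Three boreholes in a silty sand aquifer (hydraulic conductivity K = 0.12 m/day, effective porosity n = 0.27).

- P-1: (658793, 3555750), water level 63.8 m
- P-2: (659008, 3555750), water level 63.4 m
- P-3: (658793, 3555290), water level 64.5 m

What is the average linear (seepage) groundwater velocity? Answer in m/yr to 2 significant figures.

0.39 m/yr

∂h/∂x = (63.4 − 63.8) / (659008 − 658793) = -0.001860
∂h/∂y = (64.5 − 63.8) / (3555290 − 3555750) = -0.001522
|∇h| = √(-0.001860² + -0.001522²) = 0.002403
Seepage velocity v = K·i/n = 0.12 × 0.002403 / 0.27 = 0.001068 m/day = 0.3901 m/yr.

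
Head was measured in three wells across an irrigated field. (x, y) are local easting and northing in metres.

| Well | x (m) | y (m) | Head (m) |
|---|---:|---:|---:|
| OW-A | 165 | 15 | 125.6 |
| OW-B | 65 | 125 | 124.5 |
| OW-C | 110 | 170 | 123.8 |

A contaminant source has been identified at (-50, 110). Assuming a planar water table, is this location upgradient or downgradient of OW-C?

upgradient

Three-point gradient (reference OW-A): Δ to OW-B = (-100, 110, -1.1), Δ to OW-C = (-55, 155, -1.8).
∂h/∂x = -0.002910, ∂h/∂y = -0.01265 (det = -9450).
Head at (-50, 110) = 125.6 + (-0.002910)·(-215) + (-0.01265)·(95) = 125.02 m.
That is higher than the 123.8 m at OW-C, so the point is upgradient.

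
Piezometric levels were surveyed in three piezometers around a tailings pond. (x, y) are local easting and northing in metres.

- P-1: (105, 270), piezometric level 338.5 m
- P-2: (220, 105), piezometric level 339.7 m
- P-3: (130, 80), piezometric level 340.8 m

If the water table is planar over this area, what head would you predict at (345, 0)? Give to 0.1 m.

340.0 m

Three-point gradient (reference P-1): Δ to P-2 = (115, -165, +1.2), Δ to P-3 = (25, -190, +2.3).
∂h/∂x = -0.008547, ∂h/∂y = -0.01323 (det = -17725).
h(345, 0) = 338.5 + (-0.008547)·(240) + (-0.01323)·(-270) = 338.5 -2.051 +3.572 = 340.021 m.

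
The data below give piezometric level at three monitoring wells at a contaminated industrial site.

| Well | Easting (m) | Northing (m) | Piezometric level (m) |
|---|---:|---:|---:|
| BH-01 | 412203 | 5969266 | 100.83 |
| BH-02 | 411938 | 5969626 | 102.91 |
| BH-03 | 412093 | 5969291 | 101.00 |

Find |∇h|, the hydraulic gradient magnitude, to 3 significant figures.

0.00558

Differences from BH-01: to BH-02 (Δx, Δy, Δh) = (-265, 360, +2.08); to BH-03 = (-110, 25, +0.17).
Determinant of the coordinate differences = (-265)·25 − (-110)·360 = 32975.
∂h/∂x = [(+2.08)·25 − (+0.17)·360] / 32975 = -0.0002790
∂h/∂y = [(-265)·(+0.17) − (-110)·(+2.08)] / 32975 = +0.005572
|∇h| = √(-0.0002790² + 0.005572²) = 0.005579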